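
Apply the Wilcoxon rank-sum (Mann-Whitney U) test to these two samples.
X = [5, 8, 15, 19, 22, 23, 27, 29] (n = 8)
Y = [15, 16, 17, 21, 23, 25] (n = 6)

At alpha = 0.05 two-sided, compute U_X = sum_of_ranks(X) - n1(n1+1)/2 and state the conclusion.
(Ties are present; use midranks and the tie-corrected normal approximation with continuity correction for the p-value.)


Step 1: Combine and sort all 14 observations; assign midranks.
sorted (value, group): (5,X), (8,X), (15,X), (15,Y), (16,Y), (17,Y), (19,X), (21,Y), (22,X), (23,X), (23,Y), (25,Y), (27,X), (29,X)
ranks: 5->1, 8->2, 15->3.5, 15->3.5, 16->5, 17->6, 19->7, 21->8, 22->9, 23->10.5, 23->10.5, 25->12, 27->13, 29->14
Step 2: Rank sum for X: R1 = 1 + 2 + 3.5 + 7 + 9 + 10.5 + 13 + 14 = 60.
Step 3: U_X = R1 - n1(n1+1)/2 = 60 - 8*9/2 = 60 - 36 = 24.
       U_Y = n1*n2 - U_X = 48 - 24 = 24.
Step 4: Ties are present, so use the tie-corrected normal approximation (with continuity correction) for the p-value.
Step 5: p-value = 1.000000; compare to alpha = 0.05. fail to reject H0.

U_X = 24, p = 1.000000, fail to reject H0 at alpha = 0.05.


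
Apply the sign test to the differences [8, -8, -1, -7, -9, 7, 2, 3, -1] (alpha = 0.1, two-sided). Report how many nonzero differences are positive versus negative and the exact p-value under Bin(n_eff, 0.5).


Step 1: Discard zero differences. Original n = 9; n_eff = number of nonzero differences = 9.
Nonzero differences (with sign): +8, -8, -1, -7, -9, +7, +2, +3, -1
Step 2: Count signs: positive = 4, negative = 5.
Step 3: Under H0: P(positive) = 0.5, so the number of positives S ~ Bin(9, 0.5).
Step 4: Two-sided exact p-value = sum of Bin(9,0.5) probabilities at or below the observed probability = 1.000000.
Step 5: alpha = 0.1. fail to reject H0.

n_eff = 9, pos = 4, neg = 5, p = 1.000000, fail to reject H0.


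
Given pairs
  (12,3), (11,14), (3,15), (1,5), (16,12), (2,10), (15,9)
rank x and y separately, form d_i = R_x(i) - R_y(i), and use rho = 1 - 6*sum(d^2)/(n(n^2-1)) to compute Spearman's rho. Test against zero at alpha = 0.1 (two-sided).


Step 1: Rank x and y separately (midranks; no ties here).
rank(x): 12->5, 11->4, 3->3, 1->1, 16->7, 2->2, 15->6
rank(y): 3->1, 14->6, 15->7, 5->2, 12->5, 10->4, 9->3
Step 2: d_i = R_x(i) - R_y(i); compute d_i^2.
  (5-1)^2=16, (4-6)^2=4, (3-7)^2=16, (1-2)^2=1, (7-5)^2=4, (2-4)^2=4, (6-3)^2=9
sum(d^2) = 54.
Step 3: rho = 1 - 6*54 / (7*(7^2 - 1)) = 1 - 324/336 = 0.035714.
Step 4: Under H0, t = rho * sqrt((n-2)/(1-rho^2)) = 0.0799 ~ t(5).
Step 5: Two-sided p-value from the t-distribution with 5 df = 0.939408.
Step 6: alpha = 0.1. fail to reject H0.

rho = 0.0357, p = 0.939408, fail to reject H0 at alpha = 0.1.


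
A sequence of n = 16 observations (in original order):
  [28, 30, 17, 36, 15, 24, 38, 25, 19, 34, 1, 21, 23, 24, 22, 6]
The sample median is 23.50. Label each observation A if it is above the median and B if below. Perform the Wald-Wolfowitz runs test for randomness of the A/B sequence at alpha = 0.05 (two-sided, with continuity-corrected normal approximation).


Step 1: Compute median = 23.50; label A = above, B = below.
Labels in order: AABABAAABABBBABB  (n_A = 8, n_B = 8)
Step 2: Count runs R = 10.
Step 3: Under H0 (random ordering), E[R] = 2*n_A*n_B/(n_A+n_B) + 1 = 2*8*8/16 + 1 = 9.0000.
        Var[R] = 2*n_A*n_B*(2*n_A*n_B - n_A - n_B) / ((n_A+n_B)^2 * (n_A+n_B-1)) = 14336/3840 = 3.7333.
        SD[R] = 1.9322.
Step 4: Continuity-corrected z = (R - 0.5 - E[R]) / SD[R] = (10 - 0.5 - 9.0000) / 1.9322 = 0.2588.
Step 5: Two-sided p-value via normal approximation = 2*(1 - Phi(|z|)) = 0.795809.
Step 6: alpha = 0.05. fail to reject H0.

R = 10, z = 0.2588, p = 0.795809, fail to reject H0.


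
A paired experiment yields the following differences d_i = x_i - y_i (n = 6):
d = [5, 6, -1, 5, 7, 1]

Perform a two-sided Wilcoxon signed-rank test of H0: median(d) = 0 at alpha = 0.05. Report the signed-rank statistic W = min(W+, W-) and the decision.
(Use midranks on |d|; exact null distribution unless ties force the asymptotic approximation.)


Step 1: Drop any zero differences (none here) and take |d_i|.
|d| = [5, 6, 1, 5, 7, 1]
Step 2: Midrank |d_i| (ties get averaged ranks).
ranks: |5|->3.5, |6|->5, |1|->1.5, |5|->3.5, |7|->6, |1|->1.5
Step 3: Attach original signs; sum ranks with positive sign and with negative sign.
W+ = 3.5 + 5 + 3.5 + 6 + 1.5 = 19.5
W- = 1.5 = 1.5
(Check: W+ + W- = 21 should equal n(n+1)/2 = 21.)
Step 4: Test statistic W = min(W+, W-) = 1.5.
Step 5: Ties in |d|, so use the tie-corrected normal approximation.
        E[W] = n(n+1)/4 = 6*7/4 = 10.5.
        Tie groups: |d|=1 (t=2), |d|=5 (t=2); sum(t^3 - t) = 12.
        Var[W] = n(n+1)(2n+1)/24 - sum(t^3-t)/48 = 546/24 - 12/48 = 22.5.
        z = (W - E[W]) / sqrt(Var[W]) = (1.5 - 10.5) / 4.7434 = -1.8974.
        Two-sided p = 2*Phi(z) = 0.057780.
Step 6: alpha = 0.05. fail to reject H0.

W+ = 19.5, W- = 1.5, W = min = 1.5, p = 0.057780, fail to reject H0.


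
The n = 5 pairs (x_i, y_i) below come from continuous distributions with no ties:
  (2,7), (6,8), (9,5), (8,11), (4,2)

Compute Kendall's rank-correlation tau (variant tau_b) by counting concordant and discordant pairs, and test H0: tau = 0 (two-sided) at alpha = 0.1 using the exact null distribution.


Step 1: Enumerate the 10 unordered pairs (i,j) with i<j and classify each by sign(x_j-x_i) * sign(y_j-y_i).
  (1,2):dx=+4,dy=+1->C; (1,3):dx=+7,dy=-2->D; (1,4):dx=+6,dy=+4->C; (1,5):dx=+2,dy=-5->D
  (2,3):dx=+3,dy=-3->D; (2,4):dx=+2,dy=+3->C; (2,5):dx=-2,dy=-6->C; (3,4):dx=-1,dy=+6->D
  (3,5):dx=-5,dy=-3->C; (4,5):dx=-4,dy=-9->C
Step 2: C = 6, D = 4, total pairs = 10.
Step 3: tau = (C - D)/(n(n-1)/2) = (6 - 4)/10 = 0.200000.
Step 4: Exact two-sided p-value (enumerate n! = 120 permutations of y under H0): p = 0.816667.
Step 5: alpha = 0.1. fail to reject H0.

tau_b = 0.2000 (C=6, D=4), p = 0.816667, fail to reject H0.


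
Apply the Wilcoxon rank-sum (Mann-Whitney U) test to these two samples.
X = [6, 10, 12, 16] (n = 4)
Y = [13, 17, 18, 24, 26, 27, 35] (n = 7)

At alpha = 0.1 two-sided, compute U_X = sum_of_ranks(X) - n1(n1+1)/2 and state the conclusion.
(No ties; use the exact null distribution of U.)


Step 1: Combine and sort all 11 observations; assign midranks.
sorted (value, group): (6,X), (10,X), (12,X), (13,Y), (16,X), (17,Y), (18,Y), (24,Y), (26,Y), (27,Y), (35,Y)
ranks: 6->1, 10->2, 12->3, 13->4, 16->5, 17->6, 18->7, 24->8, 26->9, 27->10, 35->11
Step 2: Rank sum for X: R1 = 1 + 2 + 3 + 5 = 11.
Step 3: U_X = R1 - n1(n1+1)/2 = 11 - 4*5/2 = 11 - 10 = 1.
       U_Y = n1*n2 - U_X = 28 - 1 = 27.
Step 4: No ties, so the exact null distribution of U (based on enumerating the C(11,4) = 330 equally likely rank assignments) gives the two-sided p-value.
Step 5: p-value = 0.012121; compare to alpha = 0.1. reject H0.

U_X = 1, p = 0.012121, reject H0 at alpha = 0.1.


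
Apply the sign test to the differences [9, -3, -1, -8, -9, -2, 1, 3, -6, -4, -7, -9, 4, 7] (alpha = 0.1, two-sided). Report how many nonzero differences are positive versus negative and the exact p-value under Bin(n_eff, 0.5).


Step 1: Discard zero differences. Original n = 14; n_eff = number of nonzero differences = 14.
Nonzero differences (with sign): +9, -3, -1, -8, -9, -2, +1, +3, -6, -4, -7, -9, +4, +7
Step 2: Count signs: positive = 5, negative = 9.
Step 3: Under H0: P(positive) = 0.5, so the number of positives S ~ Bin(14, 0.5).
Step 4: Two-sided exact p-value = sum of Bin(14,0.5) probabilities at or below the observed probability = 0.423950.
Step 5: alpha = 0.1. fail to reject H0.

n_eff = 14, pos = 5, neg = 9, p = 0.423950, fail to reject H0.


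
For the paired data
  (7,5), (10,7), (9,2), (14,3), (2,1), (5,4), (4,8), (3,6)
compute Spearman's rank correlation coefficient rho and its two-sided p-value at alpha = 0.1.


Step 1: Rank x and y separately (midranks; no ties here).
rank(x): 7->5, 10->7, 9->6, 14->8, 2->1, 5->4, 4->3, 3->2
rank(y): 5->5, 7->7, 2->2, 3->3, 1->1, 4->4, 8->8, 6->6
Step 2: d_i = R_x(i) - R_y(i); compute d_i^2.
  (5-5)^2=0, (7-7)^2=0, (6-2)^2=16, (8-3)^2=25, (1-1)^2=0, (4-4)^2=0, (3-8)^2=25, (2-6)^2=16
sum(d^2) = 82.
Step 3: rho = 1 - 6*82 / (8*(8^2 - 1)) = 1 - 492/504 = 0.023810.
Step 4: Under H0, t = rho * sqrt((n-2)/(1-rho^2)) = 0.0583 ~ t(6).
Step 5: Two-sided p-value from the t-distribution with 6 df = 0.955374.
Step 6: alpha = 0.1. fail to reject H0.

rho = 0.0238, p = 0.955374, fail to reject H0 at alpha = 0.1.


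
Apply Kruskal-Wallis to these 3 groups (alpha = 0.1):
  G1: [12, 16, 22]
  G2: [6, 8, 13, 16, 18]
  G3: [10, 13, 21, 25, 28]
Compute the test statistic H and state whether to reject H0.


Step 1: Combine all N = 13 observations and assign midranks.
sorted (value, group, rank): (6,G2,1), (8,G2,2), (10,G3,3), (12,G1,4), (13,G2,5.5), (13,G3,5.5), (16,G1,7.5), (16,G2,7.5), (18,G2,9), (21,G3,10), (22,G1,11), (25,G3,12), (28,G3,13)
Step 2: Sum ranks within each group.
R_1 = 22.5 (n_1 = 3)
R_2 = 25 (n_2 = 5)
R_3 = 43.5 (n_3 = 5)
Step 3: H = 12/(N(N+1)) * sum(R_i^2/n_i) - 3(N+1)
     = 12/(13*14) * (22.5^2/3 + 25^2/5 + 43.5^2/5) - 3*14
     = 0.065934 * 672.2 - 42
     = 2.320879.
Step 4: Ties present; correction factor C = 1 - 12/(13^3 - 13) = 0.994505. Corrected H = 2.320879 / 0.994505 = 2.333702.
Step 5: Under H0, H ~ chi^2(2); p-value = 0.311346.
Step 6: alpha = 0.1. fail to reject H0.

H = 2.3337, df = 2, p = 0.311346, fail to reject H0.


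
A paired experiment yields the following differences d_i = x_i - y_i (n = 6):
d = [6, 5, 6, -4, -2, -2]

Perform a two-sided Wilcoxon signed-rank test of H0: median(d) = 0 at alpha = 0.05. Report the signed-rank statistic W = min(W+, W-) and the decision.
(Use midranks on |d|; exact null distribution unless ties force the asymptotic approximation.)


Step 1: Drop any zero differences (none here) and take |d_i|.
|d| = [6, 5, 6, 4, 2, 2]
Step 2: Midrank |d_i| (ties get averaged ranks).
ranks: |6|->5.5, |5|->4, |6|->5.5, |4|->3, |2|->1.5, |2|->1.5
Step 3: Attach original signs; sum ranks with positive sign and with negative sign.
W+ = 5.5 + 4 + 5.5 = 15
W- = 3 + 1.5 + 1.5 = 6
(Check: W+ + W- = 21 should equal n(n+1)/2 = 21.)
Step 4: Test statistic W = min(W+, W-) = 6.
Step 5: Ties in |d|, so use the tie-corrected normal approximation.
        E[W] = n(n+1)/4 = 6*7/4 = 10.5.
        Tie groups: |d|=2 (t=2), |d|=6 (t=2); sum(t^3 - t) = 12.
        Var[W] = n(n+1)(2n+1)/24 - sum(t^3-t)/48 = 546/24 - 12/48 = 22.5.
        z = (W - E[W]) / sqrt(Var[W]) = (6 - 10.5) / 4.7434 = -0.9487.
        Two-sided p = 2*Phi(z) = 0.342782.
Step 6: alpha = 0.05. fail to reject H0.

W+ = 15, W- = 6, W = min = 6, p = 0.342782, fail to reject H0.


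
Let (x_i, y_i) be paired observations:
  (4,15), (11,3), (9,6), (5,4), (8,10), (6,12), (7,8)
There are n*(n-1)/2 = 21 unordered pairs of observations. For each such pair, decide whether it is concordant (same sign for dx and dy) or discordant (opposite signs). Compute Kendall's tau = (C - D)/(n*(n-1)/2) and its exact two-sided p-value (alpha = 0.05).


Step 1: Enumerate the 21 unordered pairs (i,j) with i<j and classify each by sign(x_j-x_i) * sign(y_j-y_i).
  (1,2):dx=+7,dy=-12->D; (1,3):dx=+5,dy=-9->D; (1,4):dx=+1,dy=-11->D; (1,5):dx=+4,dy=-5->D
  (1,6):dx=+2,dy=-3->D; (1,7):dx=+3,dy=-7->D; (2,3):dx=-2,dy=+3->D; (2,4):dx=-6,dy=+1->D
  (2,5):dx=-3,dy=+7->D; (2,6):dx=-5,dy=+9->D; (2,7):dx=-4,dy=+5->D; (3,4):dx=-4,dy=-2->C
  (3,5):dx=-1,dy=+4->D; (3,6):dx=-3,dy=+6->D; (3,7):dx=-2,dy=+2->D; (4,5):dx=+3,dy=+6->C
  (4,6):dx=+1,dy=+8->C; (4,7):dx=+2,dy=+4->C; (5,6):dx=-2,dy=+2->D; (5,7):dx=-1,dy=-2->C
  (6,7):dx=+1,dy=-4->D
Step 2: C = 5, D = 16, total pairs = 21.
Step 3: tau = (C - D)/(n(n-1)/2) = (5 - 16)/21 = -0.523810.
Step 4: Exact two-sided p-value (enumerate n! = 5040 permutations of y under H0): p = 0.136111.
Step 5: alpha = 0.05. fail to reject H0.

tau_b = -0.5238 (C=5, D=16), p = 0.136111, fail to reject H0.


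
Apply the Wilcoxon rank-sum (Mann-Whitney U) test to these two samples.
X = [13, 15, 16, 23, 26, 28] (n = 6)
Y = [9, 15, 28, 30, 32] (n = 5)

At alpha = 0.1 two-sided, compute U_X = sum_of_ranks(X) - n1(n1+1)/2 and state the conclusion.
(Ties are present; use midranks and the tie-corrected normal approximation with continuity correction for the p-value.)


Step 1: Combine and sort all 11 observations; assign midranks.
sorted (value, group): (9,Y), (13,X), (15,X), (15,Y), (16,X), (23,X), (26,X), (28,X), (28,Y), (30,Y), (32,Y)
ranks: 9->1, 13->2, 15->3.5, 15->3.5, 16->5, 23->6, 26->7, 28->8.5, 28->8.5, 30->10, 32->11
Step 2: Rank sum for X: R1 = 2 + 3.5 + 5 + 6 + 7 + 8.5 = 32.
Step 3: U_X = R1 - n1(n1+1)/2 = 32 - 6*7/2 = 32 - 21 = 11.
       U_Y = n1*n2 - U_X = 30 - 11 = 19.
Step 4: Ties are present, so use the tie-corrected normal approximation (with continuity correction) for the p-value.
Step 5: p-value = 0.520916; compare to alpha = 0.1. fail to reject H0.

U_X = 11, p = 0.520916, fail to reject H0 at alpha = 0.1.


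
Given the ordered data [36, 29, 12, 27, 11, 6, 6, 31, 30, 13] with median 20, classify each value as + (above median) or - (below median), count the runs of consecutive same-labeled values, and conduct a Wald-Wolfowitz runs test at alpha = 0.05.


Step 1: Compute median = 20; label A = above, B = below.
Labels in order: AABABBBAAB  (n_A = 5, n_B = 5)
Step 2: Count runs R = 6.
Step 3: Under H0 (random ordering), E[R] = 2*n_A*n_B/(n_A+n_B) + 1 = 2*5*5/10 + 1 = 6.0000.
        Var[R] = 2*n_A*n_B*(2*n_A*n_B - n_A - n_B) / ((n_A+n_B)^2 * (n_A+n_B-1)) = 2000/900 = 2.2222.
        SD[R] = 1.4907.
Step 4: R = E[R], so z = 0 with no continuity correction.
Step 5: Two-sided p-value via normal approximation = 2*(1 - Phi(|z|)) = 1.000000.
Step 6: alpha = 0.05. fail to reject H0.

R = 6, z = 0.0000, p = 1.000000, fail to reject H0.


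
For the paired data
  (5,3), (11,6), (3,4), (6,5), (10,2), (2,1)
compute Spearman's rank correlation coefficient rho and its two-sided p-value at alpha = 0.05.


Step 1: Rank x and y separately (midranks; no ties here).
rank(x): 5->3, 11->6, 3->2, 6->4, 10->5, 2->1
rank(y): 3->3, 6->6, 4->4, 5->5, 2->2, 1->1
Step 2: d_i = R_x(i) - R_y(i); compute d_i^2.
  (3-3)^2=0, (6-6)^2=0, (2-4)^2=4, (4-5)^2=1, (5-2)^2=9, (1-1)^2=0
sum(d^2) = 14.
Step 3: rho = 1 - 6*14 / (6*(6^2 - 1)) = 1 - 84/210 = 0.600000.
Step 4: Under H0, t = rho * sqrt((n-2)/(1-rho^2)) = 1.5000 ~ t(4).
Step 5: Two-sided p-value from the t-distribution with 4 df = 0.208000.
Step 6: alpha = 0.05. fail to reject H0.

rho = 0.6000, p = 0.208000, fail to reject H0 at alpha = 0.05.


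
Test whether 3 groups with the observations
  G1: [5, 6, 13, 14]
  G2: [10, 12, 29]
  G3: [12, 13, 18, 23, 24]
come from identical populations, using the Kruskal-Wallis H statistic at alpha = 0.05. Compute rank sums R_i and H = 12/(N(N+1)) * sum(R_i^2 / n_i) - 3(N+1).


Step 1: Combine all N = 12 observations and assign midranks.
sorted (value, group, rank): (5,G1,1), (6,G1,2), (10,G2,3), (12,G2,4.5), (12,G3,4.5), (13,G1,6.5), (13,G3,6.5), (14,G1,8), (18,G3,9), (23,G3,10), (24,G3,11), (29,G2,12)
Step 2: Sum ranks within each group.
R_1 = 17.5 (n_1 = 4)
R_2 = 19.5 (n_2 = 3)
R_3 = 41 (n_3 = 5)
Step 3: H = 12/(N(N+1)) * sum(R_i^2/n_i) - 3(N+1)
     = 12/(12*13) * (17.5^2/4 + 19.5^2/3 + 41^2/5) - 3*13
     = 0.076923 * 539.513 - 39
     = 2.500962.
Step 4: Ties present; correction factor C = 1 - 12/(12^3 - 12) = 0.993007. Corrected H = 2.500962 / 0.993007 = 2.518574.
Step 5: Under H0, H ~ chi^2(2); p-value = 0.283856.
Step 6: alpha = 0.05. fail to reject H0.

H = 2.5186, df = 2, p = 0.283856, fail to reject H0.


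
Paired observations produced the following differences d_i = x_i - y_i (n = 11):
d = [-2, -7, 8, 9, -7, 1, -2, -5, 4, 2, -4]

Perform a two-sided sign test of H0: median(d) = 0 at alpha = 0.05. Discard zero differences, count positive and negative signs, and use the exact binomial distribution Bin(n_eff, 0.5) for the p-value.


Step 1: Discard zero differences. Original n = 11; n_eff = number of nonzero differences = 11.
Nonzero differences (with sign): -2, -7, +8, +9, -7, +1, -2, -5, +4, +2, -4
Step 2: Count signs: positive = 5, negative = 6.
Step 3: Under H0: P(positive) = 0.5, so the number of positives S ~ Bin(11, 0.5).
Step 4: Two-sided exact p-value = sum of Bin(11,0.5) probabilities at or below the observed probability = 1.000000.
Step 5: alpha = 0.05. fail to reject H0.

n_eff = 11, pos = 5, neg = 6, p = 1.000000, fail to reject H0.


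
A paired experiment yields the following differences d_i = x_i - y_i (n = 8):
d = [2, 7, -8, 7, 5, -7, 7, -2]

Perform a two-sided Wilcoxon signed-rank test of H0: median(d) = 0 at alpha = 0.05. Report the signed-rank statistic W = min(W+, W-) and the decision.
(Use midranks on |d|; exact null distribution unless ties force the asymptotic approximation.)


Step 1: Drop any zero differences (none here) and take |d_i|.
|d| = [2, 7, 8, 7, 5, 7, 7, 2]
Step 2: Midrank |d_i| (ties get averaged ranks).
ranks: |2|->1.5, |7|->5.5, |8|->8, |7|->5.5, |5|->3, |7|->5.5, |7|->5.5, |2|->1.5
Step 3: Attach original signs; sum ranks with positive sign and with negative sign.
W+ = 1.5 + 5.5 + 5.5 + 3 + 5.5 = 21
W- = 8 + 5.5 + 1.5 = 15
(Check: W+ + W- = 36 should equal n(n+1)/2 = 36.)
Step 4: Test statistic W = min(W+, W-) = 15.
Step 5: Ties in |d|, so use the tie-corrected normal approximation.
        E[W] = n(n+1)/4 = 8*9/4 = 18.
        Tie groups: |d|=2 (t=2), |d|=7 (t=4); sum(t^3 - t) = 66.
        Var[W] = n(n+1)(2n+1)/24 - sum(t^3-t)/48 = 1224/24 - 66/48 = 49.625.
        z = (W - E[W]) / sqrt(Var[W]) = (15 - 18) / 7.0445 = -0.4259.
        Two-sided p = 2*Phi(z) = 0.670207.
Step 6: alpha = 0.05. fail to reject H0.

W+ = 21, W- = 15, W = min = 15, p = 0.670207, fail to reject H0.


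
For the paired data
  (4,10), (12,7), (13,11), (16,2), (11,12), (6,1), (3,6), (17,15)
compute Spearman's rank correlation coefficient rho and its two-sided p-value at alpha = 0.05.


Step 1: Rank x and y separately (midranks; no ties here).
rank(x): 4->2, 12->5, 13->6, 16->7, 11->4, 6->3, 3->1, 17->8
rank(y): 10->5, 7->4, 11->6, 2->2, 12->7, 1->1, 6->3, 15->8
Step 2: d_i = R_x(i) - R_y(i); compute d_i^2.
  (2-5)^2=9, (5-4)^2=1, (6-6)^2=0, (7-2)^2=25, (4-7)^2=9, (3-1)^2=4, (1-3)^2=4, (8-8)^2=0
sum(d^2) = 52.
Step 3: rho = 1 - 6*52 / (8*(8^2 - 1)) = 1 - 312/504 = 0.380952.
Step 4: Under H0, t = rho * sqrt((n-2)/(1-rho^2)) = 1.0092 ~ t(6).
Step 5: Two-sided p-value from the t-distribution with 6 df = 0.351813.
Step 6: alpha = 0.05. fail to reject H0.

rho = 0.3810, p = 0.351813, fail to reject H0 at alpha = 0.05.


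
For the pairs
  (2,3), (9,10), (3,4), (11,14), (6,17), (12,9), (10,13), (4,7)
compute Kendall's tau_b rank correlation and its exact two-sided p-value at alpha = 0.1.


Step 1: Enumerate the 28 unordered pairs (i,j) with i<j and classify each by sign(x_j-x_i) * sign(y_j-y_i).
  (1,2):dx=+7,dy=+7->C; (1,3):dx=+1,dy=+1->C; (1,4):dx=+9,dy=+11->C; (1,5):dx=+4,dy=+14->C
  (1,6):dx=+10,dy=+6->C; (1,7):dx=+8,dy=+10->C; (1,8):dx=+2,dy=+4->C; (2,3):dx=-6,dy=-6->C
  (2,4):dx=+2,dy=+4->C; (2,5):dx=-3,dy=+7->D; (2,6):dx=+3,dy=-1->D; (2,7):dx=+1,dy=+3->C
  (2,8):dx=-5,dy=-3->C; (3,4):dx=+8,dy=+10->C; (3,5):dx=+3,dy=+13->C; (3,6):dx=+9,dy=+5->C
  (3,7):dx=+7,dy=+9->C; (3,8):dx=+1,dy=+3->C; (4,5):dx=-5,dy=+3->D; (4,6):dx=+1,dy=-5->D
  (4,7):dx=-1,dy=-1->C; (4,8):dx=-7,dy=-7->C; (5,6):dx=+6,dy=-8->D; (5,7):dx=+4,dy=-4->D
  (5,8):dx=-2,dy=-10->C; (6,7):dx=-2,dy=+4->D; (6,8):dx=-8,dy=-2->C; (7,8):dx=-6,dy=-6->C
Step 2: C = 21, D = 7, total pairs = 28.
Step 3: tau = (C - D)/(n(n-1)/2) = (21 - 7)/28 = 0.500000.
Step 4: Exact two-sided p-value (enumerate n! = 40320 permutations of y under H0): p = 0.108681.
Step 5: alpha = 0.1. fail to reject H0.

tau_b = 0.5000 (C=21, D=7), p = 0.108681, fail to reject H0.


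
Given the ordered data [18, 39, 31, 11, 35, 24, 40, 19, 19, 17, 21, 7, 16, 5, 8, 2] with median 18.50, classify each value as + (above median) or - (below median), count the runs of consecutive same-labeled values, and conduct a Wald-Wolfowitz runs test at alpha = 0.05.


Step 1: Compute median = 18.50; label A = above, B = below.
Labels in order: BAABAAAAABABBBBB  (n_A = 8, n_B = 8)
Step 2: Count runs R = 7.
Step 3: Under H0 (random ordering), E[R] = 2*n_A*n_B/(n_A+n_B) + 1 = 2*8*8/16 + 1 = 9.0000.
        Var[R] = 2*n_A*n_B*(2*n_A*n_B - n_A - n_B) / ((n_A+n_B)^2 * (n_A+n_B-1)) = 14336/3840 = 3.7333.
        SD[R] = 1.9322.
Step 4: Continuity-corrected z = (R + 0.5 - E[R]) / SD[R] = (7 + 0.5 - 9.0000) / 1.9322 = -0.7763.
Step 5: Two-sided p-value via normal approximation = 2*(1 - Phi(|z|)) = 0.437558.
Step 6: alpha = 0.05. fail to reject H0.

R = 7, z = -0.7763, p = 0.437558, fail to reject H0.


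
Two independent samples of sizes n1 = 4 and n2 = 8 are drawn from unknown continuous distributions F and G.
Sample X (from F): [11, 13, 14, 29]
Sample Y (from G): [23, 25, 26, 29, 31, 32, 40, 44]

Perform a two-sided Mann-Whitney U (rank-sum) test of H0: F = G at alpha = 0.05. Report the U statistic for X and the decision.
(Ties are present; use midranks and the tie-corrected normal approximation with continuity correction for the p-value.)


Step 1: Combine and sort all 12 observations; assign midranks.
sorted (value, group): (11,X), (13,X), (14,X), (23,Y), (25,Y), (26,Y), (29,X), (29,Y), (31,Y), (32,Y), (40,Y), (44,Y)
ranks: 11->1, 13->2, 14->3, 23->4, 25->5, 26->6, 29->7.5, 29->7.5, 31->9, 32->10, 40->11, 44->12
Step 2: Rank sum for X: R1 = 1 + 2 + 3 + 7.5 = 13.5.
Step 3: U_X = R1 - n1(n1+1)/2 = 13.5 - 4*5/2 = 13.5 - 10 = 3.5.
       U_Y = n1*n2 - U_X = 32 - 3.5 = 28.5.
Step 4: Ties are present, so use the tie-corrected normal approximation (with continuity correction) for the p-value.
Step 5: p-value = 0.041184; compare to alpha = 0.05. reject H0.

U_X = 3.5, p = 0.041184, reject H0 at alpha = 0.05.


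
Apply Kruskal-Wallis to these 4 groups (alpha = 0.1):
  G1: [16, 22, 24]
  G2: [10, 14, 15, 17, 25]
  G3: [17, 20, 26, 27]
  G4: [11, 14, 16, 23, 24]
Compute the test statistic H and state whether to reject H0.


Step 1: Combine all N = 17 observations and assign midranks.
sorted (value, group, rank): (10,G2,1), (11,G4,2), (14,G2,3.5), (14,G4,3.5), (15,G2,5), (16,G1,6.5), (16,G4,6.5), (17,G2,8.5), (17,G3,8.5), (20,G3,10), (22,G1,11), (23,G4,12), (24,G1,13.5), (24,G4,13.5), (25,G2,15), (26,G3,16), (27,G3,17)
Step 2: Sum ranks within each group.
R_1 = 31 (n_1 = 3)
R_2 = 33 (n_2 = 5)
R_3 = 51.5 (n_3 = 4)
R_4 = 37.5 (n_4 = 5)
Step 3: H = 12/(N(N+1)) * sum(R_i^2/n_i) - 3(N+1)
     = 12/(17*18) * (31^2/3 + 33^2/5 + 51.5^2/4 + 37.5^2/5) - 3*18
     = 0.039216 * 1482.45 - 54
     = 4.135131.
Step 4: Ties present; correction factor C = 1 - 24/(17^3 - 17) = 0.995098. Corrected H = 4.135131 / 0.995098 = 4.155501.
Step 5: Under H0, H ~ chi^2(3); p-value = 0.245155.
Step 6: alpha = 0.1. fail to reject H0.

H = 4.1555, df = 3, p = 0.245155, fail to reject H0.


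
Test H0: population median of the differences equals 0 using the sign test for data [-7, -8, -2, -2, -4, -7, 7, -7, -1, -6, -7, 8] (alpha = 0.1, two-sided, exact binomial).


Step 1: Discard zero differences. Original n = 12; n_eff = number of nonzero differences = 12.
Nonzero differences (with sign): -7, -8, -2, -2, -4, -7, +7, -7, -1, -6, -7, +8
Step 2: Count signs: positive = 2, negative = 10.
Step 3: Under H0: P(positive) = 0.5, so the number of positives S ~ Bin(12, 0.5).
Step 4: Two-sided exact p-value = sum of Bin(12,0.5) probabilities at or below the observed probability = 0.038574.
Step 5: alpha = 0.1. reject H0.

n_eff = 12, pos = 2, neg = 10, p = 0.038574, reject H0.


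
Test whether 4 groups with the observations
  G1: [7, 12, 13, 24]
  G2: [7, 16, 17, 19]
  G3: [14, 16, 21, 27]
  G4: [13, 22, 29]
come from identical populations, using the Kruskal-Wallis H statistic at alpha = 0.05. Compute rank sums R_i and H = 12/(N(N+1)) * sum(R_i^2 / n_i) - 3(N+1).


Step 1: Combine all N = 15 observations and assign midranks.
sorted (value, group, rank): (7,G1,1.5), (7,G2,1.5), (12,G1,3), (13,G1,4.5), (13,G4,4.5), (14,G3,6), (16,G2,7.5), (16,G3,7.5), (17,G2,9), (19,G2,10), (21,G3,11), (22,G4,12), (24,G1,13), (27,G3,14), (29,G4,15)
Step 2: Sum ranks within each group.
R_1 = 22 (n_1 = 4)
R_2 = 28 (n_2 = 4)
R_3 = 38.5 (n_3 = 4)
R_4 = 31.5 (n_4 = 3)
Step 3: H = 12/(N(N+1)) * sum(R_i^2/n_i) - 3(N+1)
     = 12/(15*16) * (22^2/4 + 28^2/4 + 38.5^2/4 + 31.5^2/3) - 3*16
     = 0.050000 * 1018.31 - 48
     = 2.915625.
Step 4: Ties present; correction factor C = 1 - 18/(15^3 - 15) = 0.994643. Corrected H = 2.915625 / 0.994643 = 2.931329.
Step 5: Under H0, H ~ chi^2(3); p-value = 0.402335.
Step 6: alpha = 0.05. fail to reject H0.

H = 2.9313, df = 3, p = 0.402335, fail to reject H0.


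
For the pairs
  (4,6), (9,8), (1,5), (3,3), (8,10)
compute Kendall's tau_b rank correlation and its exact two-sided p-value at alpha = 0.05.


Step 1: Enumerate the 10 unordered pairs (i,j) with i<j and classify each by sign(x_j-x_i) * sign(y_j-y_i).
  (1,2):dx=+5,dy=+2->C; (1,3):dx=-3,dy=-1->C; (1,4):dx=-1,dy=-3->C; (1,5):dx=+4,dy=+4->C
  (2,3):dx=-8,dy=-3->C; (2,4):dx=-6,dy=-5->C; (2,5):dx=-1,dy=+2->D; (3,4):dx=+2,dy=-2->D
  (3,5):dx=+7,dy=+5->C; (4,5):dx=+5,dy=+7->C
Step 2: C = 8, D = 2, total pairs = 10.
Step 3: tau = (C - D)/(n(n-1)/2) = (8 - 2)/10 = 0.600000.
Step 4: Exact two-sided p-value (enumerate n! = 120 permutations of y under H0): p = 0.233333.
Step 5: alpha = 0.05. fail to reject H0.

tau_b = 0.6000 (C=8, D=2), p = 0.233333, fail to reject H0.


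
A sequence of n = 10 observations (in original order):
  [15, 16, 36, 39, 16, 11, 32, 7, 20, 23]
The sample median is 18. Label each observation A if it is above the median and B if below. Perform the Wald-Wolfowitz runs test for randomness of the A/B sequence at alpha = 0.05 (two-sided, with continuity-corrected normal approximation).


Step 1: Compute median = 18; label A = above, B = below.
Labels in order: BBAABBABAA  (n_A = 5, n_B = 5)
Step 2: Count runs R = 6.
Step 3: Under H0 (random ordering), E[R] = 2*n_A*n_B/(n_A+n_B) + 1 = 2*5*5/10 + 1 = 6.0000.
        Var[R] = 2*n_A*n_B*(2*n_A*n_B - n_A - n_B) / ((n_A+n_B)^2 * (n_A+n_B-1)) = 2000/900 = 2.2222.
        SD[R] = 1.4907.
Step 4: R = E[R], so z = 0 with no continuity correction.
Step 5: Two-sided p-value via normal approximation = 2*(1 - Phi(|z|)) = 1.000000.
Step 6: alpha = 0.05. fail to reject H0.

R = 6, z = 0.0000, p = 1.000000, fail to reject H0.


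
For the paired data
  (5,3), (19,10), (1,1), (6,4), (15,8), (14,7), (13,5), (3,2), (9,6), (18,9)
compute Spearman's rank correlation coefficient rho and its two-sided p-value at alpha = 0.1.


Step 1: Rank x and y separately (midranks; no ties here).
rank(x): 5->3, 19->10, 1->1, 6->4, 15->8, 14->7, 13->6, 3->2, 9->5, 18->9
rank(y): 3->3, 10->10, 1->1, 4->4, 8->8, 7->7, 5->5, 2->2, 6->6, 9->9
Step 2: d_i = R_x(i) - R_y(i); compute d_i^2.
  (3-3)^2=0, (10-10)^2=0, (1-1)^2=0, (4-4)^2=0, (8-8)^2=0, (7-7)^2=0, (6-5)^2=1, (2-2)^2=0, (5-6)^2=1, (9-9)^2=0
sum(d^2) = 2.
Step 3: rho = 1 - 6*2 / (10*(10^2 - 1)) = 1 - 12/990 = 0.987879.
Step 4: Under H0, t = rho * sqrt((n-2)/(1-rho^2)) = 18.0003 ~ t(8).
Step 5: Two-sided p-value from the t-distribution with 8 df = 0.000000.
Step 6: alpha = 0.1. reject H0.

rho = 0.9879, p = 0.000000, reject H0 at alpha = 0.1.


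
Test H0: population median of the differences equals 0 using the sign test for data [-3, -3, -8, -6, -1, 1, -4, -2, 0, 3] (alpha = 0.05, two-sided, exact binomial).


Step 1: Discard zero differences. Original n = 10; n_eff = number of nonzero differences = 9.
Nonzero differences (with sign): -3, -3, -8, -6, -1, +1, -4, -2, +3
Step 2: Count signs: positive = 2, negative = 7.
Step 3: Under H0: P(positive) = 0.5, so the number of positives S ~ Bin(9, 0.5).
Step 4: Two-sided exact p-value = sum of Bin(9,0.5) probabilities at or below the observed probability = 0.179688.
Step 5: alpha = 0.05. fail to reject H0.

n_eff = 9, pos = 2, neg = 7, p = 0.179688, fail to reject H0.


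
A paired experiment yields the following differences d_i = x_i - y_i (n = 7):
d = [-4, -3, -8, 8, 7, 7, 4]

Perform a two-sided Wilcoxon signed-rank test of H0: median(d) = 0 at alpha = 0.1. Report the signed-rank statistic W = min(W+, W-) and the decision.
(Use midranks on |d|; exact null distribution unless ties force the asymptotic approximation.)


Step 1: Drop any zero differences (none here) and take |d_i|.
|d| = [4, 3, 8, 8, 7, 7, 4]
Step 2: Midrank |d_i| (ties get averaged ranks).
ranks: |4|->2.5, |3|->1, |8|->6.5, |8|->6.5, |7|->4.5, |7|->4.5, |4|->2.5
Step 3: Attach original signs; sum ranks with positive sign and with negative sign.
W+ = 6.5 + 4.5 + 4.5 + 2.5 = 18
W- = 2.5 + 1 + 6.5 = 10
(Check: W+ + W- = 28 should equal n(n+1)/2 = 28.)
Step 4: Test statistic W = min(W+, W-) = 10.
Step 5: Ties in |d|, so use the tie-corrected normal approximation.
        E[W] = n(n+1)/4 = 7*8/4 = 14.
        Tie groups: |d|=4 (t=2), |d|=7 (t=2), |d|=8 (t=2); sum(t^3 - t) = 18.
        Var[W] = n(n+1)(2n+1)/24 - sum(t^3-t)/48 = 840/24 - 18/48 = 34.625.
        z = (W - E[W]) / sqrt(Var[W]) = (10 - 14) / 5.8843 = -0.6798.
        Two-sided p = 2*Phi(z) = 0.496647.
Step 6: alpha = 0.1. fail to reject H0.

W+ = 18, W- = 10, W = min = 10, p = 0.496647, fail to reject H0.


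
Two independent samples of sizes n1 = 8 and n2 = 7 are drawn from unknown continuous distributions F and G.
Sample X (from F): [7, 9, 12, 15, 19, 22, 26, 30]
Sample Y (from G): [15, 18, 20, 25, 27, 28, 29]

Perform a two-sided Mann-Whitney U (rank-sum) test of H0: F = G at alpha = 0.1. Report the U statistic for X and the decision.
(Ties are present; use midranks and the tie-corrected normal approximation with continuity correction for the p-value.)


Step 1: Combine and sort all 15 observations; assign midranks.
sorted (value, group): (7,X), (9,X), (12,X), (15,X), (15,Y), (18,Y), (19,X), (20,Y), (22,X), (25,Y), (26,X), (27,Y), (28,Y), (29,Y), (30,X)
ranks: 7->1, 9->2, 12->3, 15->4.5, 15->4.5, 18->6, 19->7, 20->8, 22->9, 25->10, 26->11, 27->12, 28->13, 29->14, 30->15
Step 2: Rank sum for X: R1 = 1 + 2 + 3 + 4.5 + 7 + 9 + 11 + 15 = 52.5.
Step 3: U_X = R1 - n1(n1+1)/2 = 52.5 - 8*9/2 = 52.5 - 36 = 16.5.
       U_Y = n1*n2 - U_X = 56 - 16.5 = 39.5.
Step 4: Ties are present, so use the tie-corrected normal approximation (with continuity correction) for the p-value.
Step 5: p-value = 0.202614; compare to alpha = 0.1. fail to reject H0.

U_X = 16.5, p = 0.202614, fail to reject H0 at alpha = 0.1.


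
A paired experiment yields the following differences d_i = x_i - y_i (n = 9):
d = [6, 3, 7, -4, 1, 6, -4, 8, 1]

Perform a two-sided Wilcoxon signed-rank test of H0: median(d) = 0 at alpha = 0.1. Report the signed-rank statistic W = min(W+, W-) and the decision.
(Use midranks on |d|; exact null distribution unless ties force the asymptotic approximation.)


Step 1: Drop any zero differences (none here) and take |d_i|.
|d| = [6, 3, 7, 4, 1, 6, 4, 8, 1]
Step 2: Midrank |d_i| (ties get averaged ranks).
ranks: |6|->6.5, |3|->3, |7|->8, |4|->4.5, |1|->1.5, |6|->6.5, |4|->4.5, |8|->9, |1|->1.5
Step 3: Attach original signs; sum ranks with positive sign and with negative sign.
W+ = 6.5 + 3 + 8 + 1.5 + 6.5 + 9 + 1.5 = 36
W- = 4.5 + 4.5 = 9
(Check: W+ + W- = 45 should equal n(n+1)/2 = 45.)
Step 4: Test statistic W = min(W+, W-) = 9.
Step 5: Ties in |d|, so use the tie-corrected normal approximation.
        E[W] = n(n+1)/4 = 9*10/4 = 22.5.
        Tie groups: |d|=1 (t=2), |d|=4 (t=2), |d|=6 (t=2); sum(t^3 - t) = 18.
        Var[W] = n(n+1)(2n+1)/24 - sum(t^3-t)/48 = 1710/24 - 18/48 = 70.875.
        z = (W - E[W]) / sqrt(Var[W]) = (9 - 22.5) / 8.4187 = -1.6036.
        Two-sided p = 2*Phi(z) = 0.108809.
Step 6: alpha = 0.1. fail to reject H0.

W+ = 36, W- = 9, W = min = 9, p = 0.108809, fail to reject H0.


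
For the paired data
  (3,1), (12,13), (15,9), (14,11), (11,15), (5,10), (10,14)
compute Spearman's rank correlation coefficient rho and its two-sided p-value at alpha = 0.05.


Step 1: Rank x and y separately (midranks; no ties here).
rank(x): 3->1, 12->5, 15->7, 14->6, 11->4, 5->2, 10->3
rank(y): 1->1, 13->5, 9->2, 11->4, 15->7, 10->3, 14->6
Step 2: d_i = R_x(i) - R_y(i); compute d_i^2.
  (1-1)^2=0, (5-5)^2=0, (7-2)^2=25, (6-4)^2=4, (4-7)^2=9, (2-3)^2=1, (3-6)^2=9
sum(d^2) = 48.
Step 3: rho = 1 - 6*48 / (7*(7^2 - 1)) = 1 - 288/336 = 0.142857.
Step 4: Under H0, t = rho * sqrt((n-2)/(1-rho^2)) = 0.3227 ~ t(5).
Step 5: Two-sided p-value from the t-distribution with 5 df = 0.759945.
Step 6: alpha = 0.05. fail to reject H0.

rho = 0.1429, p = 0.759945, fail to reject H0 at alpha = 0.05.


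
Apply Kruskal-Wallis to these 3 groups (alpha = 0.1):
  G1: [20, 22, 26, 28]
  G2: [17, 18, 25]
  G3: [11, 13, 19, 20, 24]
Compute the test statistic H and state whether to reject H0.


Step 1: Combine all N = 12 observations and assign midranks.
sorted (value, group, rank): (11,G3,1), (13,G3,2), (17,G2,3), (18,G2,4), (19,G3,5), (20,G1,6.5), (20,G3,6.5), (22,G1,8), (24,G3,9), (25,G2,10), (26,G1,11), (28,G1,12)
Step 2: Sum ranks within each group.
R_1 = 37.5 (n_1 = 4)
R_2 = 17 (n_2 = 3)
R_3 = 23.5 (n_3 = 5)
Step 3: H = 12/(N(N+1)) * sum(R_i^2/n_i) - 3(N+1)
     = 12/(12*13) * (37.5^2/4 + 17^2/3 + 23.5^2/5) - 3*13
     = 0.076923 * 558.346 - 39
     = 3.949679.
Step 4: Ties present; correction factor C = 1 - 6/(12^3 - 12) = 0.996503. Corrected H = 3.949679 / 0.996503 = 3.963538.
Step 5: Under H0, H ~ chi^2(2); p-value = 0.137825.
Step 6: alpha = 0.1. fail to reject H0.

H = 3.9635, df = 2, p = 0.137825, fail to reject H0.


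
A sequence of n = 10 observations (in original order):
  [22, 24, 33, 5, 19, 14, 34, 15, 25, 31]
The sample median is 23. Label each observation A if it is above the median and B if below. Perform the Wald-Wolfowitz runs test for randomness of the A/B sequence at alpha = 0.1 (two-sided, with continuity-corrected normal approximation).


Step 1: Compute median = 23; label A = above, B = below.
Labels in order: BAABBBABAA  (n_A = 5, n_B = 5)
Step 2: Count runs R = 6.
Step 3: Under H0 (random ordering), E[R] = 2*n_A*n_B/(n_A+n_B) + 1 = 2*5*5/10 + 1 = 6.0000.
        Var[R] = 2*n_A*n_B*(2*n_A*n_B - n_A - n_B) / ((n_A+n_B)^2 * (n_A+n_B-1)) = 2000/900 = 2.2222.
        SD[R] = 1.4907.
Step 4: R = E[R], so z = 0 with no continuity correction.
Step 5: Two-sided p-value via normal approximation = 2*(1 - Phi(|z|)) = 1.000000.
Step 6: alpha = 0.1. fail to reject H0.

R = 6, z = 0.0000, p = 1.000000, fail to reject H0.


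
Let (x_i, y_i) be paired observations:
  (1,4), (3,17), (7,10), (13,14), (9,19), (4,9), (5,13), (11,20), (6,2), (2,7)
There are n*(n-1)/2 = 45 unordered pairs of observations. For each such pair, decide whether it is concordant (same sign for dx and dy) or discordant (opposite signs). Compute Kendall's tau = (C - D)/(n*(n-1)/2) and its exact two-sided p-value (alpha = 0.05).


Step 1: Enumerate the 45 unordered pairs (i,j) with i<j and classify each by sign(x_j-x_i) * sign(y_j-y_i).
  (1,2):dx=+2,dy=+13->C; (1,3):dx=+6,dy=+6->C; (1,4):dx=+12,dy=+10->C; (1,5):dx=+8,dy=+15->C
  (1,6):dx=+3,dy=+5->C; (1,7):dx=+4,dy=+9->C; (1,8):dx=+10,dy=+16->C; (1,9):dx=+5,dy=-2->D
  (1,10):dx=+1,dy=+3->C; (2,3):dx=+4,dy=-7->D; (2,4):dx=+10,dy=-3->D; (2,5):dx=+6,dy=+2->C
  (2,6):dx=+1,dy=-8->D; (2,7):dx=+2,dy=-4->D; (2,8):dx=+8,dy=+3->C; (2,9):dx=+3,dy=-15->D
  (2,10):dx=-1,dy=-10->C; (3,4):dx=+6,dy=+4->C; (3,5):dx=+2,dy=+9->C; (3,6):dx=-3,dy=-1->C
  (3,7):dx=-2,dy=+3->D; (3,8):dx=+4,dy=+10->C; (3,9):dx=-1,dy=-8->C; (3,10):dx=-5,dy=-3->C
  (4,5):dx=-4,dy=+5->D; (4,6):dx=-9,dy=-5->C; (4,7):dx=-8,dy=-1->C; (4,8):dx=-2,dy=+6->D
  (4,9):dx=-7,dy=-12->C; (4,10):dx=-11,dy=-7->C; (5,6):dx=-5,dy=-10->C; (5,7):dx=-4,dy=-6->C
  (5,8):dx=+2,dy=+1->C; (5,9):dx=-3,dy=-17->C; (5,10):dx=-7,dy=-12->C; (6,7):dx=+1,dy=+4->C
  (6,8):dx=+7,dy=+11->C; (6,9):dx=+2,dy=-7->D; (6,10):dx=-2,dy=-2->C; (7,8):dx=+6,dy=+7->C
  (7,9):dx=+1,dy=-11->D; (7,10):dx=-3,dy=-6->C; (8,9):dx=-5,dy=-18->C; (8,10):dx=-9,dy=-13->C
  (9,10):dx=-4,dy=+5->D
Step 2: C = 33, D = 12, total pairs = 45.
Step 3: tau = (C - D)/(n(n-1)/2) = (33 - 12)/45 = 0.466667.
Step 4: Exact two-sided p-value (enumerate n! = 3628800 permutations of y under H0): p = 0.072550.
Step 5: alpha = 0.05. fail to reject H0.

tau_b = 0.4667 (C=33, D=12), p = 0.072550, fail to reject H0.


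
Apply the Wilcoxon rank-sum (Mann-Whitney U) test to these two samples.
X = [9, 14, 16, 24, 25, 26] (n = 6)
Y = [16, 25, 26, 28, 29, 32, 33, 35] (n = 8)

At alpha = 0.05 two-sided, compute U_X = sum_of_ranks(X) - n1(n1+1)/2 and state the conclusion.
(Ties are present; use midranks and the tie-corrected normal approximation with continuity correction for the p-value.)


Step 1: Combine and sort all 14 observations; assign midranks.
sorted (value, group): (9,X), (14,X), (16,X), (16,Y), (24,X), (25,X), (25,Y), (26,X), (26,Y), (28,Y), (29,Y), (32,Y), (33,Y), (35,Y)
ranks: 9->1, 14->2, 16->3.5, 16->3.5, 24->5, 25->6.5, 25->6.5, 26->8.5, 26->8.5, 28->10, 29->11, 32->12, 33->13, 35->14
Step 2: Rank sum for X: R1 = 1 + 2 + 3.5 + 5 + 6.5 + 8.5 = 26.5.
Step 3: U_X = R1 - n1(n1+1)/2 = 26.5 - 6*7/2 = 26.5 - 21 = 5.5.
       U_Y = n1*n2 - U_X = 48 - 5.5 = 42.5.
Step 4: Ties are present, so use the tie-corrected normal approximation (with continuity correction) for the p-value.
Step 5: p-value = 0.019728; compare to alpha = 0.05. reject H0.

U_X = 5.5, p = 0.019728, reject H0 at alpha = 0.05.


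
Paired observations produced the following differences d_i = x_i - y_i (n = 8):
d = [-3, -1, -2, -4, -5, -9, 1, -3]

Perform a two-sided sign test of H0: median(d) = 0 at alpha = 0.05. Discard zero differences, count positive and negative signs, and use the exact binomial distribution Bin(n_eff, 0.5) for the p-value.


Step 1: Discard zero differences. Original n = 8; n_eff = number of nonzero differences = 8.
Nonzero differences (with sign): -3, -1, -2, -4, -5, -9, +1, -3
Step 2: Count signs: positive = 1, negative = 7.
Step 3: Under H0: P(positive) = 0.5, so the number of positives S ~ Bin(8, 0.5).
Step 4: Two-sided exact p-value = sum of Bin(8,0.5) probabilities at or below the observed probability = 0.070312.
Step 5: alpha = 0.05. fail to reject H0.

n_eff = 8, pos = 1, neg = 7, p = 0.070312, fail to reject H0.


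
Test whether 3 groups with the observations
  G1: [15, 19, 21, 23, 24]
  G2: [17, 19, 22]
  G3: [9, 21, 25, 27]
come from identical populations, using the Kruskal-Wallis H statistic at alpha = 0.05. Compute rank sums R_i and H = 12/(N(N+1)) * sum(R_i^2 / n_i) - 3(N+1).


Step 1: Combine all N = 12 observations and assign midranks.
sorted (value, group, rank): (9,G3,1), (15,G1,2), (17,G2,3), (19,G1,4.5), (19,G2,4.5), (21,G1,6.5), (21,G3,6.5), (22,G2,8), (23,G1,9), (24,G1,10), (25,G3,11), (27,G3,12)
Step 2: Sum ranks within each group.
R_1 = 32 (n_1 = 5)
R_2 = 15.5 (n_2 = 3)
R_3 = 30.5 (n_3 = 4)
Step 3: H = 12/(N(N+1)) * sum(R_i^2/n_i) - 3(N+1)
     = 12/(12*13) * (32^2/5 + 15.5^2/3 + 30.5^2/4) - 3*13
     = 0.076923 * 517.446 - 39
     = 0.803526.
Step 4: Ties present; correction factor C = 1 - 12/(12^3 - 12) = 0.993007. Corrected H = 0.803526 / 0.993007 = 0.809184.
Step 5: Under H0, H ~ chi^2(2); p-value = 0.667249.
Step 6: alpha = 0.05. fail to reject H0.

H = 0.8092, df = 2, p = 0.667249, fail to reject H0.


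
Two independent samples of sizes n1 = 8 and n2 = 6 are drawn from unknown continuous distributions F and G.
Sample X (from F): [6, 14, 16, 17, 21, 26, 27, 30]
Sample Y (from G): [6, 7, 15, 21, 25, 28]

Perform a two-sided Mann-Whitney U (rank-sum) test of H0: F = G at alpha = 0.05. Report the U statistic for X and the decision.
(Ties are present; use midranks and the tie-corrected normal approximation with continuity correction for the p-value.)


Step 1: Combine and sort all 14 observations; assign midranks.
sorted (value, group): (6,X), (6,Y), (7,Y), (14,X), (15,Y), (16,X), (17,X), (21,X), (21,Y), (25,Y), (26,X), (27,X), (28,Y), (30,X)
ranks: 6->1.5, 6->1.5, 7->3, 14->4, 15->5, 16->6, 17->7, 21->8.5, 21->8.5, 25->10, 26->11, 27->12, 28->13, 30->14
Step 2: Rank sum for X: R1 = 1.5 + 4 + 6 + 7 + 8.5 + 11 + 12 + 14 = 64.
Step 3: U_X = R1 - n1(n1+1)/2 = 64 - 8*9/2 = 64 - 36 = 28.
       U_Y = n1*n2 - U_X = 48 - 28 = 20.
Step 4: Ties are present, so use the tie-corrected normal approximation (with continuity correction) for the p-value.
Step 5: p-value = 0.650661; compare to alpha = 0.05. fail to reject H0.

U_X = 28, p = 0.650661, fail to reject H0 at alpha = 0.05.


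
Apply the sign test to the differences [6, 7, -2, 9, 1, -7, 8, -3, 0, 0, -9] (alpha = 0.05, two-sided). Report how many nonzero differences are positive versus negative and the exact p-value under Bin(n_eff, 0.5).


Step 1: Discard zero differences. Original n = 11; n_eff = number of nonzero differences = 9.
Nonzero differences (with sign): +6, +7, -2, +9, +1, -7, +8, -3, -9
Step 2: Count signs: positive = 5, negative = 4.
Step 3: Under H0: P(positive) = 0.5, so the number of positives S ~ Bin(9, 0.5).
Step 4: Two-sided exact p-value = sum of Bin(9,0.5) probabilities at or below the observed probability = 1.000000.
Step 5: alpha = 0.05. fail to reject H0.

n_eff = 9, pos = 5, neg = 4, p = 1.000000, fail to reject H0.
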